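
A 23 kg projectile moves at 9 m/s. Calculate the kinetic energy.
KE = ½mv² = ½(23)(9)² = 931.5 J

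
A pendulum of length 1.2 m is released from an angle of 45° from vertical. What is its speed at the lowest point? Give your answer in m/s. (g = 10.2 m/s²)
h = L(1 − cosθ) = 1.2(1 − cos45°) = 0.351472 m
v = √(2gh) = √(2·10.2·0.351472) = 2.678 m/s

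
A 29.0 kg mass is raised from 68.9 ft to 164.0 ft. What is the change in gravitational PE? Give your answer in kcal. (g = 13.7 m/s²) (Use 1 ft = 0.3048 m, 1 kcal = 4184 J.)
Convert to SI: m = 29.0 kg, Δh = 28.9865 m
ΔPE = mgΔh = (29.0)(13.7)(28.9865) = 11516.3 J = 2.752 kcal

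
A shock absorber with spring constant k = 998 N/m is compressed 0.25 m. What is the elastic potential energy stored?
PE = ½kx² = ½(998)(0.25)² = 31.19 J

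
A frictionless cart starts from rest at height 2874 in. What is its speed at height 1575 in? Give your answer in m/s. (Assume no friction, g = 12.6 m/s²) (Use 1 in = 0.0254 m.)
Convert to SI: h₁−h₂ = 32.9946 m
mgh₁ = mgh₂ + ½mv² ⇒ v = √(2g(h₁−h₂)) = √(2·12.6·32.9946) = 28.84 m/s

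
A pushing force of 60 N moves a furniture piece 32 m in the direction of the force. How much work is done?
W = F·d = (60)(32) = 1920 J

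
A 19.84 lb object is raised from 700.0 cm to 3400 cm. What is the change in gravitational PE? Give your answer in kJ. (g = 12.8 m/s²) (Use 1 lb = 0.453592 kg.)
Convert to SI: m = 8.99927 kg, Δh = 27.0 m
ΔPE = mgΔh = (8.99927)(12.8)(27.0) = 3110.15 J = 3.11 kJ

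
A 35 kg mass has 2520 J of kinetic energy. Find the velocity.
v = √(2·KE/m) = √(2·2520/35) = 12.0 m/s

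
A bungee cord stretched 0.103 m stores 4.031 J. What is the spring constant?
k = 2·PE/x² = 2·4.031/(0.103)² = 759.9 N/m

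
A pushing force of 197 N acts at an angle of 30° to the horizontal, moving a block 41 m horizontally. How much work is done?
W = F·d·cosθ = (197)(41)cos(30°) = 6995 J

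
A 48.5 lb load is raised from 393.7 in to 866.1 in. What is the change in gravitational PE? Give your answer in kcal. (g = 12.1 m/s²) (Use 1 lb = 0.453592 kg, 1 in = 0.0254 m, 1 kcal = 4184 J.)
Convert to SI: m = 21.9992 kg, Δh = 11.999 m
ΔPE = mgΔh = (21.9992)(12.1)(11.999) = 3194.01 J = 0.7634 kcal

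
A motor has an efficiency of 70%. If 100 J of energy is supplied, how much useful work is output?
W_out = η·W_in = 0.7·100 = 70.0 J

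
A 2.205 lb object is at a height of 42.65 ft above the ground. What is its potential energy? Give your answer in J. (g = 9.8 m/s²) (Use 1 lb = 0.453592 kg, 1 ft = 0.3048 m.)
Convert to SI: m = 1.00017 kg, h = 12.9997 m
PE = mgh = (1.00017)(9.8)(12.9997) = 127.4 J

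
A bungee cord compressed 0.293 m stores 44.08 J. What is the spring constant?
k = 2·PE/x² = 2·44.08/(0.293)² = 1027 N/m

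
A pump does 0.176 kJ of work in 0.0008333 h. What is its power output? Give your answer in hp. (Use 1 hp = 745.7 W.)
Convert to SI: W = 176.0 J, t = 2.99988 s
P = W/t = 176.0/2.99988 = 58.669 W = 0.07868 hp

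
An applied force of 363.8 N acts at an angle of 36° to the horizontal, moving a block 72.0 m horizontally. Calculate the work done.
W = F·d·cosθ = (363.8)(72.0)cos(36°) = 21190 J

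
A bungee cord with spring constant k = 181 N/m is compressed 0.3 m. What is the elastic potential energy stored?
PE = ½kx² = ½(181)(0.3)² = 8.145 J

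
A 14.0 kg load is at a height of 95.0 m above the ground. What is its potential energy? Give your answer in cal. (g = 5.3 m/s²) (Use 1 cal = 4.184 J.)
PE = mgh = (14.0)(5.3)(95.0) = 7049.0 J = 1685 cal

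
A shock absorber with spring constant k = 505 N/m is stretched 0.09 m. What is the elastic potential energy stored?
PE = ½kx² = ½(505)(0.09)² = 2.045 J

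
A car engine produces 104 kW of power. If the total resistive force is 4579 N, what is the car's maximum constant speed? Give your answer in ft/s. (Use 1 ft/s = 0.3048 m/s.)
P = Fv ⇒ v = P/F = 104000 W/4579.0 N = 22.7124 m/s = 74.52 ft/s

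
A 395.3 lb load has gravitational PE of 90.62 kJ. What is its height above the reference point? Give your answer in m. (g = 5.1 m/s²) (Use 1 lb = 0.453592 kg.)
Convert to SI: m = 179.305 kg, PE = 90620.0 J
h = PE/(mg) = 90620.0/(179.305·5.1) = 99.1 m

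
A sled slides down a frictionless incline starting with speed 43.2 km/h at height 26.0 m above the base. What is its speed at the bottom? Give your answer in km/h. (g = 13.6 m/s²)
Convert to SI: v₀ = 12.0 m/s, h = 26.0 m
½mv₀² + mgh = ½mv² ⇒ v = √(v₀² + 2gh) = √(12.0² + 2·13.6·26.0) = 29.1753 m/s = 105.0 km/h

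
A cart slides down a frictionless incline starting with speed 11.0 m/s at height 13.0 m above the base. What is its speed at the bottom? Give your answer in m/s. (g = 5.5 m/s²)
½mv₀² + mgh = ½mv² ⇒ v = √(v₀² + 2gh) = √(11.0² + 2·5.5·13.0) = 16.25 m/s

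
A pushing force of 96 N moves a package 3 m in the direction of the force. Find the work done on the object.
W = F·d = (96)(3) = 288.0 J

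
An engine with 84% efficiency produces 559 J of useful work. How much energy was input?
W_in = W_out/η = 559/0.84 = 665.5 J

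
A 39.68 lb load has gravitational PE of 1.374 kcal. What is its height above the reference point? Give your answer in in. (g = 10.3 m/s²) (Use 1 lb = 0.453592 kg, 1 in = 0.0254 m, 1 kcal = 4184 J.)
Convert to SI: m = 17.9985 kg, PE = 5748.82 J
h = PE/(mg) = 5748.82/(17.9985·10.3) = 31.0102 m = 1221 in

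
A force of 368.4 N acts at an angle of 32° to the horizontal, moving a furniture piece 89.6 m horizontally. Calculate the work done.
W = F·d·cosθ = (368.4)(89.6)cos(32°) = 27990 J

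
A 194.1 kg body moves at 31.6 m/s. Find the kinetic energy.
KE = ½mv² = ½(194.1)(31.6)² = 96910 J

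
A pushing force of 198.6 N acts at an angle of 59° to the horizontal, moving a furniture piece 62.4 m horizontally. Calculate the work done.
W = F·d·cosθ = (198.6)(62.4)cos(59°) = 6383 J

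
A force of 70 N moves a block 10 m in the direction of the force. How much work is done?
W = F·d = (70)(10) = 700.0 J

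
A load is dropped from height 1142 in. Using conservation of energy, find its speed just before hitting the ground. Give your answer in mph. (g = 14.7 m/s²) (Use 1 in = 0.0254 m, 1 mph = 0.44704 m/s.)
Convert to SI: h = 29.0068 m
mgh = ½mv² ⇒ v = √(2gh) = √(2·14.7·29.0068) = 29.2027 m/s = 65.32 mph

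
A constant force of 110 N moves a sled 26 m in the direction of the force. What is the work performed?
W = F·d = (110)(26) = 2860 J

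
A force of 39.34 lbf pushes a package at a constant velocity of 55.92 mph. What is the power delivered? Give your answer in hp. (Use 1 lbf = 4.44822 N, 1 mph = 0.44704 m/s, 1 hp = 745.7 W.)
Convert to SI: F = 174.993 N, v = 24.9985 m/s
P = Fv = (174.993)(24.9985) = 4374.56 W = 5.866 hp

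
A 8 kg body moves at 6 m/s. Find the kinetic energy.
KE = ½mv² = ½(8)(6)² = 144.0 J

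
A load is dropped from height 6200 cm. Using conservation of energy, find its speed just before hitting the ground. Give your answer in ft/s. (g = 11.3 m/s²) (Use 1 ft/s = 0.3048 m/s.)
Convert to SI: h = 62.0 m
mgh = ½mv² ⇒ v = √(2gh) = √(2·11.3·62.0) = 37.4326 m/s = 122.8 ft/s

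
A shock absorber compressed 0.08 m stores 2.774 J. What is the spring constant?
k = 2·PE/x² = 2·2.774/(0.08)² = 866.9 N/m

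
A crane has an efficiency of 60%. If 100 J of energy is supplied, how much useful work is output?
W_out = η·W_in = 0.6·100 = 60.0 J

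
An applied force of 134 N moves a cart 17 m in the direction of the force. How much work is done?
W = F·d = (134)(17) = 2278 J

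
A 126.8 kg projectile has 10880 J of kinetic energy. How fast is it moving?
v = √(2·KE/m) = √(2·10880/126.8) = 13.1 m/s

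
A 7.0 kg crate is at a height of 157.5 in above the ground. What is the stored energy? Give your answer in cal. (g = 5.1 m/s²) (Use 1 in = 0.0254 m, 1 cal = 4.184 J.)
Convert to SI: m = 7.0 kg, h = 4.0005 m
PE = mgh = (7.0)(5.1)(4.0005) = 142.818 J = 34.13 cal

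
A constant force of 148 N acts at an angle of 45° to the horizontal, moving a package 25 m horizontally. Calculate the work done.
W = F·d·cosθ = (148)(25)cos(45°) = 2616 J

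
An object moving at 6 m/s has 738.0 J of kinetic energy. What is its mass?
m = 2·KE/v² = 2·738.0/(6)² = 41.0 kg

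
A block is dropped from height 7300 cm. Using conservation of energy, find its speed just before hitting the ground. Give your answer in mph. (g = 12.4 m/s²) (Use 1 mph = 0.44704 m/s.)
Convert to SI: h = 73.0 m
mgh = ½mv² ⇒ v = √(2gh) = √(2·12.4·73.0) = 42.5488 m/s = 95.18 mph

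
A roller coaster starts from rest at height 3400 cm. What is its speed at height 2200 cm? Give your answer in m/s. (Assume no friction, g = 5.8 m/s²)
Convert to SI: h₁−h₂ = 12.0 m
mgh₁ = mgh₂ + ½mv² ⇒ v = √(2g(h₁−h₂)) = √(2·5.8·12.0) = 11.8 m/s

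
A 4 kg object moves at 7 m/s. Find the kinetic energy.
KE = ½mv² = ½(4)(7)² = 98.0 J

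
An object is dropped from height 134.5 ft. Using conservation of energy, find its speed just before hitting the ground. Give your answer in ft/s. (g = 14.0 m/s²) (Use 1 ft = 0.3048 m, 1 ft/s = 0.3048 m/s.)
Convert to SI: h = 40.9956 m
mgh = ½mv² ⇒ v = √(2gh) = √(2·14.0·40.9956) = 33.8803 m/s = 111.2 ft/s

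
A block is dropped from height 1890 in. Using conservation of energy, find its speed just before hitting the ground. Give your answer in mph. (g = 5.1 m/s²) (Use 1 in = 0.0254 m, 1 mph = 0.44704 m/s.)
Convert to SI: h = 48.006 m
mgh = ½mv² ⇒ v = √(2gh) = √(2·5.1·48.006) = 22.1283 m/s = 49.5 mph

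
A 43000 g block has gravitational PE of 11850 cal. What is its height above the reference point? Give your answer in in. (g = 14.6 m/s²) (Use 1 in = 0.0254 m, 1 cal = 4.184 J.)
Convert to SI: m = 43.0 kg, PE = 49580.4 J
h = PE/(mg) = 49580.4/(43.0·14.6) = 78.9748 m = 3109 in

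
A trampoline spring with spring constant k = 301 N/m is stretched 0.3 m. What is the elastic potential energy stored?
PE = ½kx² = ½(301)(0.3)² = 13.55 J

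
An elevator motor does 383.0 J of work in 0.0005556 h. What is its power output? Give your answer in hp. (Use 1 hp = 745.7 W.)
Convert to SI: W = 383.0 J, t = 2.00016 s
P = W/t = 383.0/2.00016 = 191.485 W = 0.2568 hp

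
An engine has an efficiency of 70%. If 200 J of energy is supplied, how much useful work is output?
W_out = η·W_in = 0.7·200 = 140.0 J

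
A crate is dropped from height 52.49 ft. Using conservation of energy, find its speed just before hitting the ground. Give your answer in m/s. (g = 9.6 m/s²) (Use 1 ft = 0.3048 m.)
Convert to SI: h = 15.999 m
mgh = ½mv² ⇒ v = √(2gh) = √(2·9.6·15.999) = 17.53 m/s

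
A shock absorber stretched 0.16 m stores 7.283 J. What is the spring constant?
k = 2·PE/x² = 2·7.283/(0.16)² = 569.0 N/m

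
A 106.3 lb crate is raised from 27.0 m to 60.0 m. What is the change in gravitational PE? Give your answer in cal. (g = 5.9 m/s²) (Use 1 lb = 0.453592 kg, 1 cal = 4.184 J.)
Convert to SI: m = 48.2168 kg, Δh = 33.0 m
ΔPE = mgΔh = (48.2168)(5.9)(33.0) = 9387.82 J = 2244 cal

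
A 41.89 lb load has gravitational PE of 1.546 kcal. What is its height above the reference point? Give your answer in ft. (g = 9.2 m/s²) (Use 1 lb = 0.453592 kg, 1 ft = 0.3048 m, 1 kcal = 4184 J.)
Convert to SI: m = 19.001 kg, PE = 6468.46 J
h = PE/(mg) = 6468.46/(19.001·9.2) = 37.0031 m = 121.4 ft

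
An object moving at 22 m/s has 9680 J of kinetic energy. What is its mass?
m = 2·KE/v² = 2·9680/(22)² = 40.0 kg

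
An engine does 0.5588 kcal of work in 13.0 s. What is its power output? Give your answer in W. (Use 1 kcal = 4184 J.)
Convert to SI: W = 2338.02 J, t = 13.0 s
P = W/t = 2338.02/13.0 = 179.8 W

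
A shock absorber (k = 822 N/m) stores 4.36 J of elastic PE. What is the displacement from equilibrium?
x = √(2·PE/k) = √(2·4.36/822) = 0.103 m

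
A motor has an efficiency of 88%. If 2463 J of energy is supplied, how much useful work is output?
W_out = η·W_in = 0.88·2463 = 2167.44 J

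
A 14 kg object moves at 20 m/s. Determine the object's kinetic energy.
KE = ½mv² = ½(14)(20)² = 2800.0 J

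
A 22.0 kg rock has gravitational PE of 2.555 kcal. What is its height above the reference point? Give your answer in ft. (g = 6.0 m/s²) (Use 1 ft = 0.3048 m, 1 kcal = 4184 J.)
Convert to SI: m = 22.0 kg, PE = 10690.1 J
h = PE/(mg) = 10690.1/(22.0·6.0) = 80.9858 m = 265.7 ft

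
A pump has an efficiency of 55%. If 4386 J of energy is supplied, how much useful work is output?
W_out = η·W_in = 0.55·4386 = 2412.3 J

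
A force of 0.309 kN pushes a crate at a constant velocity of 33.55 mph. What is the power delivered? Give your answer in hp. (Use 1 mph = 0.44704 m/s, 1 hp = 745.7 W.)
Convert to SI: F = 309.0 N, v = 14.9982 m/s
P = Fv = (309.0)(14.9982) = 4634.44 W = 6.215 hp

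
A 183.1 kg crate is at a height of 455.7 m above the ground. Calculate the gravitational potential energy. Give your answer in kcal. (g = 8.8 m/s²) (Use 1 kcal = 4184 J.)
PE = mgh = (183.1)(8.8)(455.7) = 734260 J = 175.5 kcal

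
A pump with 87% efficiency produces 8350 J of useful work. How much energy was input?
W_in = W_out/η = 8350/0.87 = 9598 J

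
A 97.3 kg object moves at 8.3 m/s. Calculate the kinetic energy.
KE = ½mv² = ½(97.3)(8.3)² = 3351 J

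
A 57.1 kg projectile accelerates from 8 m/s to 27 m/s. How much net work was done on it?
W = ΔKE = ½m(v₂² − v₁²) = ½(57.1)(27² − 8²) = 18985.75 J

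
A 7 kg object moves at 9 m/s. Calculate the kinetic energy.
KE = ½mv² = ½(7)(9)² = 283.5 J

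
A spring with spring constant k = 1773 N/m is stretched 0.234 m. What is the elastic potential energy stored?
PE = ½kx² = ½(1773)(0.234)² = 48.54 J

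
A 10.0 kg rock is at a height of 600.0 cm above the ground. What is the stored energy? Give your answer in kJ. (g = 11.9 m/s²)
Convert to SI: m = 10.0 kg, h = 6.0 m
PE = mgh = (10.0)(11.9)(6.0) = 714.0 J = 0.714 kJ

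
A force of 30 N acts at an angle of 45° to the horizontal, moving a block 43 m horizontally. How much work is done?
W = F·d·cosθ = (30)(43)cos(45°) = 912.2 J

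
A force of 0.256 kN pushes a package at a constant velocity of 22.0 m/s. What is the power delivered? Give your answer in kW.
Convert to SI: F = 256.0 N, v = 22.0 m/s
P = Fv = (256.0)(22.0) = 5632.0 W = 5.632 kW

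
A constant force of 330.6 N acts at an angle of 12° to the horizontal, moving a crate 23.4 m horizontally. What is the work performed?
W = F·d·cosθ = (330.6)(23.4)cos(12°) = 7567 J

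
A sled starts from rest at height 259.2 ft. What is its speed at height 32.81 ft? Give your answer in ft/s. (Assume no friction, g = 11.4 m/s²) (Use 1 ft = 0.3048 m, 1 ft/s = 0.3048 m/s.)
Convert to SI: h₁−h₂ = 69.0037 m
mgh₁ = mgh₂ + ½mv² ⇒ v = √(2g(h₁−h₂)) = √(2·11.4·69.0037) = 39.6646 m/s = 130.1 ft/s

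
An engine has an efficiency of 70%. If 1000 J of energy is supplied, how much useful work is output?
W_out = η·W_in = 0.7·1000 = 700.0 J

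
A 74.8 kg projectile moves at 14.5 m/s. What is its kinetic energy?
KE = ½mv² = ½(74.8)(14.5)² = 7863 J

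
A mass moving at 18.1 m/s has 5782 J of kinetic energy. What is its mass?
m = 2·KE/v² = 2·5782/(18.1)² = 35.3 kg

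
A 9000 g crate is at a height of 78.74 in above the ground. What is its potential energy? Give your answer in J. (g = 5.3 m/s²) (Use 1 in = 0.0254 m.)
Convert to SI: m = 9.0 kg, h = 2.0 m
PE = mgh = (9.0)(5.3)(2.0) = 95.4 J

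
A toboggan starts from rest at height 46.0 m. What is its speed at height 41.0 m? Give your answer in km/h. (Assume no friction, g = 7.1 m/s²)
mgh₁ = mgh₂ + ½mv² ⇒ v = √(2g(h₁−h₂)) = √(2·7.1·5.0) = 8.42615 m/s = 30.33 km/h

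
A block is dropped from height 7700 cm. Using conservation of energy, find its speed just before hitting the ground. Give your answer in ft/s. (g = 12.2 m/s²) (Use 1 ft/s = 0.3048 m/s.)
Convert to SI: h = 77.0 m
mgh = ½mv² ⇒ v = √(2gh) = √(2·12.2·77.0) = 43.3451 m/s = 142.2 ft/s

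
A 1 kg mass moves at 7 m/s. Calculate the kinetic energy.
KE = ½mv² = ½(1)(7)² = 24.5 J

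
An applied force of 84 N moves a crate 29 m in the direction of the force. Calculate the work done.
W = F·d = (84)(29) = 2436 J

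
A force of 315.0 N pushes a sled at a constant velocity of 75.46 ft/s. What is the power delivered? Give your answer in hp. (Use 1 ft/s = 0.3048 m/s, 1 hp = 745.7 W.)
Convert to SI: F = 315.0 N, v = 23.0002 m/s
P = Fv = (315.0)(23.0002) = 7245.07 W = 9.716 hp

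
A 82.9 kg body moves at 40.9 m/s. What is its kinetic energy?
KE = ½mv² = ½(82.9)(40.9)² = 69340 J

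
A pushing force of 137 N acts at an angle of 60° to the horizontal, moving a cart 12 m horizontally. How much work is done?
W = F·d·cosθ = (137)(12)cos(60°) = 822.0 J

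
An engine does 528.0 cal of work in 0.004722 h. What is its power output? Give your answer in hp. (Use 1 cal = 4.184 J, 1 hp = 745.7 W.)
Convert to SI: W = 2209.15 J, t = 16.9992 s
P = W/t = 2209.15/16.9992 = 129.956 W = 0.1743 hp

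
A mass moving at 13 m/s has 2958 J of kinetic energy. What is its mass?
m = 2·KE/v² = 2·2958/(13)² = 35.01 kg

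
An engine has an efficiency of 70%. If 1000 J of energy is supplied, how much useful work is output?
W_out = η·W_in = 0.7·1000 = 700.0 J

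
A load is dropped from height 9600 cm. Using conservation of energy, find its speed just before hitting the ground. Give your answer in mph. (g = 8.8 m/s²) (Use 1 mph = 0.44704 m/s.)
Convert to SI: h = 96.0 m
mgh = ½mv² ⇒ v = √(2gh) = √(2·8.8·96.0) = 41.1047 m/s = 91.95 mph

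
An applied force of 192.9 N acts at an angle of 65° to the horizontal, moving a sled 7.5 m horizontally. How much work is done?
W = F·d·cosθ = (192.9)(7.5)cos(65°) = 611.4 J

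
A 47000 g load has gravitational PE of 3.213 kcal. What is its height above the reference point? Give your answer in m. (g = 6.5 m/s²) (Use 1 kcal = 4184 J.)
Convert to SI: m = 47.0 kg, PE = 13443.2 J
h = PE/(mg) = 13443.2/(47.0·6.5) = 44.0 m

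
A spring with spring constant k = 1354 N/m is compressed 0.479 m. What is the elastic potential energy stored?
PE = ½kx² = ½(1354)(0.479)² = 155.3 J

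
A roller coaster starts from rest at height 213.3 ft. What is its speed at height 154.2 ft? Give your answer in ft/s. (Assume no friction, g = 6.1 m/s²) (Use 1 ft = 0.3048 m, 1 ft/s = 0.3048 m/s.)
Convert to SI: h₁−h₂ = 18.0137 m
mgh₁ = mgh₂ + ½mv² ⇒ v = √(2g(h₁−h₂)) = √(2·6.1·18.0137) = 14.8245 m/s = 48.64 ft/s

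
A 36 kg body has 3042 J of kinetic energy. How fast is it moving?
v = √(2·KE/m) = √(2·3042/36) = 13.0 m/s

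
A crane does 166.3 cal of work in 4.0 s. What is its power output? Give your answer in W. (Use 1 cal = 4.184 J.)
Convert to SI: W = 695.799 J, t = 4.0 s
P = W/t = 695.799/4.0 = 173.9 W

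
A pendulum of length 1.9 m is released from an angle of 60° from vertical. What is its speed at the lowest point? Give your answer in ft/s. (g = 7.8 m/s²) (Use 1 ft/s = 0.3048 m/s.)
h = L(1 − cosθ) = 1.9(1 − cos60°) = 0.95 m
v = √(2gh) = √(2·7.8·0.95) = 3.84968 m/s = 12.63 ft/s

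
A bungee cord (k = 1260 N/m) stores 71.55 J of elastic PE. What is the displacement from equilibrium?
x = √(2·PE/k) = √(2·71.55/1260) = 0.337 m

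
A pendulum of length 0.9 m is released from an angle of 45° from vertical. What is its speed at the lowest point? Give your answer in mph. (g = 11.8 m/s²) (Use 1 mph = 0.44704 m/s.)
h = L(1 − cosθ) = 0.9(1 − cos45°) = 0.263604 m
v = √(2gh) = √(2·11.8·0.263604) = 2.4942 m/s = 5.579 mph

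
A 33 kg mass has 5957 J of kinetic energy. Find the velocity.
v = √(2·KE/m) = √(2·5957/33) = 19.0 m/s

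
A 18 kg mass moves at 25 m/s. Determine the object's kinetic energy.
KE = ½mv² = ½(18)(25)² = 5625.0 J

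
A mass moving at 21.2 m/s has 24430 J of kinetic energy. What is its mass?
m = 2·KE/v² = 2·24430/(21.2)² = 108.7 kg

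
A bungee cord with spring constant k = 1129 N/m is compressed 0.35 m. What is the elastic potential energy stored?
PE = ½kx² = ½(1129)(0.35)² = 69.15 J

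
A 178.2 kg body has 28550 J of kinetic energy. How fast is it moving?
v = √(2·KE/m) = √(2·28550/178.2) = 17.9 m/s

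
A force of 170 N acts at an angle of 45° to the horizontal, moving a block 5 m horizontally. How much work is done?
W = F·d·cosθ = (170)(5)cos(45°) = 601.0 J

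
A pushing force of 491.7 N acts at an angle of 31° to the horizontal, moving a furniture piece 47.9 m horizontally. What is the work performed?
W = F·d·cosθ = (491.7)(47.9)cos(31°) = 20190 J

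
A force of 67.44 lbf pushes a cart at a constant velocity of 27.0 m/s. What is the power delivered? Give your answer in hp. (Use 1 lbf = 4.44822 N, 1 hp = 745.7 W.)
Convert to SI: F = 299.988 N, v = 27.0 m/s
P = Fv = (299.988)(27.0) = 8099.67 W = 10.86 hp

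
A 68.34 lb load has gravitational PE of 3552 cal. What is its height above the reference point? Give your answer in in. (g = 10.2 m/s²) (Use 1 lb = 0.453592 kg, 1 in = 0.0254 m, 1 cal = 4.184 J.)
Convert to SI: m = 30.9985 kg, PE = 14861.6 J
h = PE/(mg) = 14861.6/(30.9985·10.2) = 47.0028 m = 1851 in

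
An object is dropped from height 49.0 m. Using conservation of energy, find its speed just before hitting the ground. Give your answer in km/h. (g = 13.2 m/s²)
mgh = ½mv² ⇒ v = √(2gh) = √(2·13.2·49.0) = 35.9667 m/s = 129.5 km/h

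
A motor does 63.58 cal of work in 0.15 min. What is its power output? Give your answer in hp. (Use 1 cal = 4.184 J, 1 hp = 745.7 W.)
Convert to SI: W = 266.019 J, t = 9.0 s
P = W/t = 266.019/9.0 = 29.5576 W = 0.03964 hp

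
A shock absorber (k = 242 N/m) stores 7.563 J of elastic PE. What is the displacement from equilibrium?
x = √(2·PE/k) = √(2·7.563/242) = 0.25 m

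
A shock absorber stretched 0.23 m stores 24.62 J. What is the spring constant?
k = 2·PE/x² = 2·24.62/(0.23)² = 930.8 N/m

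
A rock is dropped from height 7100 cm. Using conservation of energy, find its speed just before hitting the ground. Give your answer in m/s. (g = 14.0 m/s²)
Convert to SI: h = 71.0 m
mgh = ½mv² ⇒ v = √(2gh) = √(2·14.0·71.0) = 44.59 m/s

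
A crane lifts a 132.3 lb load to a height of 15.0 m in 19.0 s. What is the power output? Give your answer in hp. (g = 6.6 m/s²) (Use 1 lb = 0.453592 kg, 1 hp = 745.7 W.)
Convert to SI: m = 60.0102 kg, h = 15.0 m, t = 19.0 s
P = mgh/t = (60.0102)(6.6)(15.0)/19.0 = 312.685 W = 0.4193 hp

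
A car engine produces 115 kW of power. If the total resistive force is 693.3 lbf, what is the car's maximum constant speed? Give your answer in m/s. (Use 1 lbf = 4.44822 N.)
Convert to SI: F = 3083.95 N
P = Fv ⇒ v = P/F = 115000 W/3083.95 N = 37.29 m/s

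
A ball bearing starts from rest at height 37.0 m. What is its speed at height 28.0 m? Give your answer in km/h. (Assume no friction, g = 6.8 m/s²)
mgh₁ = mgh₂ + ½mv² ⇒ v = √(2g(h₁−h₂)) = √(2·6.8·9.0) = 11.0635 m/s = 39.83 km/h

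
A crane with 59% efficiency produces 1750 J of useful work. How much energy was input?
W_in = W_out/η = 1750/0.59 = 2966 J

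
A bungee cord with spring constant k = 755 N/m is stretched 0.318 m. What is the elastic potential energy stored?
PE = ½kx² = ½(755)(0.318)² = 38.17 J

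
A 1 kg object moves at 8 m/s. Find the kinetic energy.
KE = ½mv² = ½(1)(8)² = 32.0 J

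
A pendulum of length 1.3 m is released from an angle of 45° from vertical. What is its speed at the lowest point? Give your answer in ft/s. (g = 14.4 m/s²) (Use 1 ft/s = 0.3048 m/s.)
h = L(1 − cosθ) = 1.3(1 − cos45°) = 0.380761 m
v = √(2gh) = √(2·14.4·0.380761) = 3.31148 m/s = 10.86 ft/s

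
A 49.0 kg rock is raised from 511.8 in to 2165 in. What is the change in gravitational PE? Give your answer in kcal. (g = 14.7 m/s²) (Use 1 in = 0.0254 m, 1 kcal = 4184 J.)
Convert to SI: m = 49.0 kg, Δh = 41.9913 m
ΔPE = mgΔh = (49.0)(14.7)(41.9913) = 30246.3 J = 7.229 kcal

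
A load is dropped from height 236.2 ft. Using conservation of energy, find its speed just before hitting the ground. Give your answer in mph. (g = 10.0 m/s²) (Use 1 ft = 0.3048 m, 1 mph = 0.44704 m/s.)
Convert to SI: h = 71.9938 m
mgh = ½mv² ⇒ v = √(2gh) = √(2·10.0·71.9938) = 37.9457 m/s = 84.88 mph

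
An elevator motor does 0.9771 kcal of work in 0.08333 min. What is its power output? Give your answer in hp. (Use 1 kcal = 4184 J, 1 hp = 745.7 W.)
Convert to SI: W = 4088.19 J, t = 4.9998 s
P = W/t = 4088.19/4.9998 = 817.67 W = 1.097 hp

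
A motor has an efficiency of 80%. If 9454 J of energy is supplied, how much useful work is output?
W_out = η·W_in = 0.8·9454 = 7563.2 J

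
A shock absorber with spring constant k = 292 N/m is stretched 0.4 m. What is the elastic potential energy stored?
PE = ½kx² = ½(292)(0.4)² = 23.36 J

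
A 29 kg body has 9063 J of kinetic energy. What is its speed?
v = √(2·KE/m) = √(2·9063/29) = 25.0 m/s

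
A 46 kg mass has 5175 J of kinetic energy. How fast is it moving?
v = √(2·KE/m) = √(2·5175/46) = 15.0 m/s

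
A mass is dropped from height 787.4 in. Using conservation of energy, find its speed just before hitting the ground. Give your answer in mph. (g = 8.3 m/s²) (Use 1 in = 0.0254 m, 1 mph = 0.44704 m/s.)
Convert to SI: h = 20.0 m
mgh = ½mv² ⇒ v = √(2gh) = √(2·8.3·20.0) = 18.2208 m/s = 40.76 mph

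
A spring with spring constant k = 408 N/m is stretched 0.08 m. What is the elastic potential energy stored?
PE = ½kx² = ½(408)(0.08)² = 1.306 J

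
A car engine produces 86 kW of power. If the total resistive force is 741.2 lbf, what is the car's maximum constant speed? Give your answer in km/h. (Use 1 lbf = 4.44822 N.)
Convert to SI: F = 3297.02 N
P = Fv ⇒ v = P/F = 86000 W/3297.02 N = 26.0842 m/s = 93.9 km/h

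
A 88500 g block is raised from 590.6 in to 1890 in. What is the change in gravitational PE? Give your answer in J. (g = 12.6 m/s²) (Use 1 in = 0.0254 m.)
Convert to SI: m = 88.5 kg, Δh = 33.0048 m
ΔPE = mgΔh = (88.5)(12.6)(33.0048) = 36800 J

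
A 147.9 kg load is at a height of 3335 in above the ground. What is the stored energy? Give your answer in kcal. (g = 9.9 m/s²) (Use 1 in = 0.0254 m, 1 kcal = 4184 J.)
Convert to SI: m = 147.9 kg, h = 84.709 m
PE = mgh = (147.9)(9.9)(84.709) = 124032 J = 29.64 kcal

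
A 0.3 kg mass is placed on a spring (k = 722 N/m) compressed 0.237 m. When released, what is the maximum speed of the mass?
½kx² = ½mv² ⇒ v = x√(k/m) = (0.237)√(722/0.3) = 11.63 m/s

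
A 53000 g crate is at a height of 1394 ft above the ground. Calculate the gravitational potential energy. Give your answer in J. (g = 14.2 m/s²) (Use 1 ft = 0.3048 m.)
Convert to SI: m = 53.0 kg, h = 424.891 m
PE = mgh = (53.0)(14.2)(424.891) = 319800 J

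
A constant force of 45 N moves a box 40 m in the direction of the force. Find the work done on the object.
W = F·d = (45)(40) = 1800 J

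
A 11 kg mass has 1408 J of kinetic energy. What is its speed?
v = √(2·KE/m) = √(2·1408/11) = 16.0 m/s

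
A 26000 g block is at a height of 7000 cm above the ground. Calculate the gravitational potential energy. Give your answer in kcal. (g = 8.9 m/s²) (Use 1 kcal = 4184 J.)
Convert to SI: m = 26.0 kg, h = 70.0 m
PE = mgh = (26.0)(8.9)(70.0) = 16198.0 J = 3.871 kcal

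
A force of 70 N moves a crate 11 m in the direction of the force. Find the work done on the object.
W = F·d = (70)(11) = 770.0 J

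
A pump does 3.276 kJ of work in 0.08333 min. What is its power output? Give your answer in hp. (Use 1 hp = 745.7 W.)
Convert to SI: W = 3276.0 J, t = 4.9998 s
P = W/t = 3276.0/4.9998 = 655.226 W = 0.8787 hp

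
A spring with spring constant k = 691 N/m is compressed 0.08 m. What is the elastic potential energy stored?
PE = ½kx² = ½(691)(0.08)² = 2.211 J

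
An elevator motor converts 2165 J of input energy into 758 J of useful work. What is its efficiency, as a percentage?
η = W_out/W_in = 758/2165 = 35.01%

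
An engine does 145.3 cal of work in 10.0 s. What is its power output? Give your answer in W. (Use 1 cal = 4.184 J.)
Convert to SI: W = 607.935 J, t = 10.0 s
P = W/t = 607.935/10.0 = 60.79 W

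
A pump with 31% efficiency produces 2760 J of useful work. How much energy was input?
W_in = W_out/η = 2760/0.31 = 8903 J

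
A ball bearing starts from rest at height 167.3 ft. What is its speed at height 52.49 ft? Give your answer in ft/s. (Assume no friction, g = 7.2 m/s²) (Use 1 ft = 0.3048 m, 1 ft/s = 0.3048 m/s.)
Convert to SI: h₁−h₂ = 34.9941 m
mgh₁ = mgh₂ + ½mv² ⇒ v = √(2g(h₁−h₂)) = √(2·7.2·34.9941) = 22.448 m/s = 73.65 ft/s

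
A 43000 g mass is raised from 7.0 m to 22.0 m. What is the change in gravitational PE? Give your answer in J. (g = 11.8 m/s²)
Convert to SI: m = 43.0 kg, Δh = 15.0 m
ΔPE = mgΔh = (43.0)(11.8)(15.0) = 7611 J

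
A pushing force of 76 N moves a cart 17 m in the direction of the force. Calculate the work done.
W = F·d = (76)(17) = 1292 J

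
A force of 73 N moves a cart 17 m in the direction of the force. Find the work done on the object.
W = F·d = (73)(17) = 1241 J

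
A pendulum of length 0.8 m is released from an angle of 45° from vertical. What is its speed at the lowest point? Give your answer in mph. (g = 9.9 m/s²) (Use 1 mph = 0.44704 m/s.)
h = L(1 − cosθ) = 0.8(1 − cos45°) = 0.234315 m
v = √(2gh) = √(2·9.9·0.234315) = 2.15393 m/s = 4.818 mph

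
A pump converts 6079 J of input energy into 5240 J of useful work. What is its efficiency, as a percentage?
η = W_out/W_in = 5240/6079 = 86.2%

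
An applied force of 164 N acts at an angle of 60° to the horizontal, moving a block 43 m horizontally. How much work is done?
W = F·d·cosθ = (164)(43)cos(60°) = 3526 J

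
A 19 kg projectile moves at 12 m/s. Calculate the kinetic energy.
KE = ½mv² = ½(19)(12)² = 1368.0 J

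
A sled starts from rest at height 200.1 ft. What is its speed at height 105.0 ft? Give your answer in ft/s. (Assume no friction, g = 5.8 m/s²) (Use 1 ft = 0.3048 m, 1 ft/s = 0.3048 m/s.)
Convert to SI: h₁−h₂ = 28.9865 m
mgh₁ = mgh₂ + ½mv² ⇒ v = √(2g(h₁−h₂)) = √(2·5.8·28.9865) = 18.3369 m/s = 60.16 ft/s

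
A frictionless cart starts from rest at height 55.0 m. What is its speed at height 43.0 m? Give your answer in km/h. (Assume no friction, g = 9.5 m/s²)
mgh₁ = mgh₂ + ½mv² ⇒ v = √(2g(h₁−h₂)) = √(2·9.5·12.0) = 15.0997 m/s = 54.36 km/h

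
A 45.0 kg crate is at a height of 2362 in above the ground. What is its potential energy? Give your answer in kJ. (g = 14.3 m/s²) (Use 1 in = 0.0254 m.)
Convert to SI: m = 45.0 kg, h = 59.9948 m
PE = mgh = (45.0)(14.3)(59.9948) = 38606.7 J = 38.61 kJ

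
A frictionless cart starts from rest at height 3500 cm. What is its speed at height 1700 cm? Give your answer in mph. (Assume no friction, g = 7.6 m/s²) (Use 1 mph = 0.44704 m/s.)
Convert to SI: h₁−h₂ = 18.0 m
mgh₁ = mgh₂ + ½mv² ⇒ v = √(2g(h₁−h₂)) = √(2·7.6·18.0) = 16.5409 m/s = 37.0 mph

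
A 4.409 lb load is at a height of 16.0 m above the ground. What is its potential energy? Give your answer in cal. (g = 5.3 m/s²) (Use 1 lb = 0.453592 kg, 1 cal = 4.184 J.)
Convert to SI: m = 1.99989 kg, h = 16.0 m
PE = mgh = (1.99989)(5.3)(16.0) = 169.59 J = 40.53 cal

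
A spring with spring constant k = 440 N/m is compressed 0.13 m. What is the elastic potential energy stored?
PE = ½kx² = ½(440)(0.13)² = 3.718 J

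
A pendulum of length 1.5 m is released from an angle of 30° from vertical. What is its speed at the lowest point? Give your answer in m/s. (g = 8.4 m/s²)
h = L(1 − cosθ) = 1.5(1 − cos30°) = 0.200962 m
v = √(2gh) = √(2·8.4·0.200962) = 1.837 m/s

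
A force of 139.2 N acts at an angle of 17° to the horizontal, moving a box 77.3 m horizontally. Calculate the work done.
W = F·d·cosθ = (139.2)(77.3)cos(17°) = 10290 J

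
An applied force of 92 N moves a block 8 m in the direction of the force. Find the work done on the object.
W = F·d = (92)(8) = 736.0 J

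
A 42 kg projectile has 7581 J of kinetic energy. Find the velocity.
v = √(2·KE/m) = √(2·7581/42) = 19.0 m/s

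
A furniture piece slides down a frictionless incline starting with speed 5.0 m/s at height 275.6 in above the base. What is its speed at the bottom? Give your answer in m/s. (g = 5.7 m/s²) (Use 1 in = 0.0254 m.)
Convert to SI: v₀ = 5.0 m/s, h = 7.00024 m
½mv₀² + mgh = ½mv² ⇒ v = √(v₀² + 2gh) = √(5.0² + 2·5.7·7.00024) = 10.24 m/s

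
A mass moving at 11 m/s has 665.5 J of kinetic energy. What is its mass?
m = 2·KE/v² = 2·665.5/(11)² = 11.0 kg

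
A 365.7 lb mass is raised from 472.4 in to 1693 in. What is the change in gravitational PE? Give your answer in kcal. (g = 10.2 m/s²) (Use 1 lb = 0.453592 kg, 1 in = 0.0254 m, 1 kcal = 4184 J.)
Convert to SI: m = 165.879 kg, Δh = 31.0032 m
ΔPE = mgΔh = (165.879)(10.2)(31.0032) = 52456.3 J = 12.54 kcal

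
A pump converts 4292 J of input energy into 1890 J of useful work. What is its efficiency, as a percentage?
η = W_out/W_in = 1890/4292 = 44.04%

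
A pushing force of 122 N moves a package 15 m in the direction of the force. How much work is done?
W = F·d = (122)(15) = 1830 J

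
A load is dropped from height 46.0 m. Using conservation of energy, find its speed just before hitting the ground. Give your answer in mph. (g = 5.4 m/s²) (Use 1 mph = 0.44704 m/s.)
mgh = ½mv² ⇒ v = √(2gh) = √(2·5.4·46.0) = 22.289 m/s = 49.86 mph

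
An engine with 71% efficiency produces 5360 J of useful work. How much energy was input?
W_in = W_out/η = 5360/0.71 = 7549 J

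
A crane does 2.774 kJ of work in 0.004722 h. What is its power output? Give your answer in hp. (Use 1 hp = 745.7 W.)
Convert to SI: W = 2774.0 J, t = 16.9992 s
P = W/t = 2774.0/16.9992 = 163.184 W = 0.2188 hp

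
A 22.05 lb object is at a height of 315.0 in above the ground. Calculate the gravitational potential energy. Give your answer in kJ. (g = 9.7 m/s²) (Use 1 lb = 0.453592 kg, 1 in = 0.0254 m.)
Convert to SI: m = 10.0017 kg, h = 8.001 m
PE = mgh = (10.0017)(9.7)(8.001) = 776.229 J = 0.7762 kJ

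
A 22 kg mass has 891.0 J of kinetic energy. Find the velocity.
v = √(2·KE/m) = √(2·891.0/22) = 9.0 m/s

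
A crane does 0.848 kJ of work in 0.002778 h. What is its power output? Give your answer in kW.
Convert to SI: W = 848.0 J, t = 10.0008 s
P = W/t = 848.0/10.0008 = 84.7932 W = 0.08479 kW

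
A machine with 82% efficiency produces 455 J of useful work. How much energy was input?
W_in = W_out/η = 455/0.82 = 554.9 J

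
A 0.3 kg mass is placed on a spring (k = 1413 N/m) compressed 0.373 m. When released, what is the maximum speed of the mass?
½kx² = ½mv² ⇒ v = x√(k/m) = (0.373)√(1413/0.3) = 25.6 m/s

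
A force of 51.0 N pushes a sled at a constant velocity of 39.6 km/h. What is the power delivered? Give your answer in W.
Convert to SI: F = 51.0 N, v = 11.0 m/s
P = Fv = (51.0)(11.0) = 561.0 W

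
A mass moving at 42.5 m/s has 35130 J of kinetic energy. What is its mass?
m = 2·KE/v² = 2·35130/(42.5)² = 38.9 kg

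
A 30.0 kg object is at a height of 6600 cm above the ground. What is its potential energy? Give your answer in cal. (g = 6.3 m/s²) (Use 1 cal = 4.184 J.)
Convert to SI: m = 30.0 kg, h = 66.0 m
PE = mgh = (30.0)(6.3)(66.0) = 12474.0 J = 2981 cal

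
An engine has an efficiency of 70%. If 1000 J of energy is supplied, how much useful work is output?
W_out = η·W_in = 0.7·1000 = 700.0 J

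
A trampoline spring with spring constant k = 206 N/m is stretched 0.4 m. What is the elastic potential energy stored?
PE = ½kx² = ½(206)(0.4)² = 16.48 J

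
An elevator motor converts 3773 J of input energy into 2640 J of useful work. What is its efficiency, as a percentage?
η = W_out/W_in = 2640/3773 = 69.97%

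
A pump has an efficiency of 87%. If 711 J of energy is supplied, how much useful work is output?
W_out = η·W_in = 0.87·711 = 618.57 J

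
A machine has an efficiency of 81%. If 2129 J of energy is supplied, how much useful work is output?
W_out = η·W_in = 0.81·2129 = 1724.49 J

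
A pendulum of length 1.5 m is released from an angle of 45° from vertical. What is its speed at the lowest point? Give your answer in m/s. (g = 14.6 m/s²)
h = L(1 − cosθ) = 1.5(1 − cos45°) = 0.43934 m
v = √(2gh) = √(2·14.6·0.43934) = 3.582 m/s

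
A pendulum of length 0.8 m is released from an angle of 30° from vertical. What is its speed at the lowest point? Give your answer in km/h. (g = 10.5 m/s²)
h = L(1 − cosθ) = 0.8(1 − cos30°) = 0.10718 m
v = √(2gh) = √(2·10.5·0.10718) = 1.50026 m/s = 5.401 km/h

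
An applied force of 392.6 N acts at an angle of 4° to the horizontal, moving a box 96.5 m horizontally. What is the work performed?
W = F·d·cosθ = (392.6)(96.5)cos(4°) = 37790 J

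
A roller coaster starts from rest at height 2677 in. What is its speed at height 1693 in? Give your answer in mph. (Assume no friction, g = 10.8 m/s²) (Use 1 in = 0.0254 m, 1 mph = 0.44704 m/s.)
Convert to SI: h₁−h₂ = 24.9936 m
mgh₁ = mgh₂ + ½mv² ⇒ v = √(2g(h₁−h₂)) = √(2·10.8·24.9936) = 23.23493 m/s = 51.98 mph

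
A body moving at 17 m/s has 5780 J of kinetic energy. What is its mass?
m = 2·KE/v² = 2·5780/(17)² = 40.0 kg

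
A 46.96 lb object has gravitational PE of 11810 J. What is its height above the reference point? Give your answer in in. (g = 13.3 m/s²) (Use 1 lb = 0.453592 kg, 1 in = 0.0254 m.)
Convert to SI: m = 21.3007 kg, PE = 11810.0 J
h = PE/(mg) = 11810.0/(21.3007·13.3) = 41.6874 m = 1641 in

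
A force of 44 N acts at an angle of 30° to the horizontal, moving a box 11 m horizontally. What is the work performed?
W = F·d·cosθ = (44)(11)cos(30°) = 419.2 J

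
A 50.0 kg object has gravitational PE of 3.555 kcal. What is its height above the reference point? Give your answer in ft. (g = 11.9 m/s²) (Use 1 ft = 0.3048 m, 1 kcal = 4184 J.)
Convert to SI: m = 50.0 kg, PE = 14874.1 J
h = PE/(mg) = 14874.1/(50.0·11.9) = 24.9985 m = 82.02 ft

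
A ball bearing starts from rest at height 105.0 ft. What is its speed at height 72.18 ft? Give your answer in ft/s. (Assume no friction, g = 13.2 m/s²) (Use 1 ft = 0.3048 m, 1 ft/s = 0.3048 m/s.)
Convert to SI: h₁−h₂ = 10.0035 m
mgh₁ = mgh₂ + ½mv² ⇒ v = √(2g(h₁−h₂)) = √(2·13.2·10.0035) = 16.2509 m/s = 53.32 ft/s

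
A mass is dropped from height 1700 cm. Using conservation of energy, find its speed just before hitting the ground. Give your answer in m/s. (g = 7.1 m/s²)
Convert to SI: h = 17.0 m
mgh = ½mv² ⇒ v = √(2gh) = √(2·7.1·17.0) = 15.54 m/s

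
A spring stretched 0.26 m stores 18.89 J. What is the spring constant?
k = 2·PE/x² = 2·18.89/(0.26)² = 558.9 N/m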